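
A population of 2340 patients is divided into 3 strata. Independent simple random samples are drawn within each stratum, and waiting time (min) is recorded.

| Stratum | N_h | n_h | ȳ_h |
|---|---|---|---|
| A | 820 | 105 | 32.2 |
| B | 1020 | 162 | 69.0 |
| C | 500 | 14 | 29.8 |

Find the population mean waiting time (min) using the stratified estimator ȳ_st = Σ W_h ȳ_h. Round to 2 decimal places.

ȳ_st ≈ 47.73

N = Σ N_h = 2340. Stratum weights W_h = N_h/N.
ȳ_st = (820·32.2 + 1020·69.0 + 500·29.8) / 2340 = 47.7282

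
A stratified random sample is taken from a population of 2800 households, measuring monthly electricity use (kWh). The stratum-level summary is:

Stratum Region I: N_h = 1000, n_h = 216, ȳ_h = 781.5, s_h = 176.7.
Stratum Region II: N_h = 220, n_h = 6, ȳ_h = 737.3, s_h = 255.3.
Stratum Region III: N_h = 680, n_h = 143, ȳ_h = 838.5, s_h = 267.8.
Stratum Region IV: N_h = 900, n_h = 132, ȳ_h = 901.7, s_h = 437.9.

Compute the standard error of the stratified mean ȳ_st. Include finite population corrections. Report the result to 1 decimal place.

SE(ȳ_st) ≈ 15.2

V̂(ȳ_st) = Σ W_h² (1 − n_h/N_h) s_h²/n_h, with W_h = N_h/N and N = 2800:
  stratum Region I: (1000/2800)²·(1 − 216/1000)·176.7²/216 = 14.455
  stratum Region II: (220/2800)²·(1 − 6/220)·255.3²/6 = 65.2335
  stratum Region III: (680/2800)²·(1 − 143/680)·267.8²/143 = 23.3589
  stratum Region IV: (900/2800)²·(1 − 132/900)·437.9²/132 = 128.075
V̂(ȳ_st) = 231.122
SE(ȳ_st) = √231.122 = 15.2027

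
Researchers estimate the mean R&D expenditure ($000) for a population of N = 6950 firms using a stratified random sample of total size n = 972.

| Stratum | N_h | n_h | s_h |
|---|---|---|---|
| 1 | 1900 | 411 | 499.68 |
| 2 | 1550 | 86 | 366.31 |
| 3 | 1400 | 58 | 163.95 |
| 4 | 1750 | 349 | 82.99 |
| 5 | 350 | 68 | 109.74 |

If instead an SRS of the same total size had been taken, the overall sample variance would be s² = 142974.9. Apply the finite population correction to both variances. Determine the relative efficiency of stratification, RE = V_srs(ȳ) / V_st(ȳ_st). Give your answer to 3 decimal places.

RE ≈ 0.986

V̂(ȳ_st) = Σ W_h² (1 − n_h/N_h) s_h²/n_h, with W_h = N_h/N and N = 6950:
  stratum 1: (1900/6950)²·(1 − 411/1900)·499.68²/411 = 35.5812
  stratum 2: (1550/6950)²·(1 − 86/1550)·366.31²/86 = 73.2997
  stratum 3: (1400/6950)²·(1 − 58/1400)·163.95²/58 = 18.0263
  stratum 4: (1750/6950)²·(1 − 349/1750)·82.99²/349 = 1.00169
  stratum 5: (350/6950)²·(1 − 68/350)·109.74²/68 = 0.361883
V_st = 128.271
V_srs = (1 − 972/6950)·142974.9/972 = 126.522
Relative efficiency = V_srs / V_st = 126.522/128.271 = 0.9864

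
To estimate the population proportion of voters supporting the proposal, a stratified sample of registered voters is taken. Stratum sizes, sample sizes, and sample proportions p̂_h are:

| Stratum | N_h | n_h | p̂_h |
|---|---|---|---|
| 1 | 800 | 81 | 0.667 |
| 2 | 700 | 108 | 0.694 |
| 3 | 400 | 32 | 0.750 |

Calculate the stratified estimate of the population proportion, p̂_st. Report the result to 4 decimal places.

N = 1900; stratum weights W_h = N_h/N.
p̂_st = Σ W_h p̂_h = (800·0.667 + 700·0.694 + 400·0.750)/1900 = 0.69442

p̂_st ≈ 0.6944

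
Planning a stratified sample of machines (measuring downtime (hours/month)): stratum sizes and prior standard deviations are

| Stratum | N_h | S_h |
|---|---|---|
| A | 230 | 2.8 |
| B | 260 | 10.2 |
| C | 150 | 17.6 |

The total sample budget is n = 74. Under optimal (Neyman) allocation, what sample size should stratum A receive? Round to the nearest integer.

Neyman allocation: n_h = n · N_h S_h / Σ N_i S_i, with n = 74.
  stratum A: N_h·S_h = 230·2.8 = 644.00
  stratum B: N_h·S_h = 260·10.2 = 2652.00
  stratum C: N_h·S_h = 150·17.6 = 2640.00
Σ N_h S_h = 5936.00
n for stratum A = 74·644.00/5936.00 = 8.028 → 8

8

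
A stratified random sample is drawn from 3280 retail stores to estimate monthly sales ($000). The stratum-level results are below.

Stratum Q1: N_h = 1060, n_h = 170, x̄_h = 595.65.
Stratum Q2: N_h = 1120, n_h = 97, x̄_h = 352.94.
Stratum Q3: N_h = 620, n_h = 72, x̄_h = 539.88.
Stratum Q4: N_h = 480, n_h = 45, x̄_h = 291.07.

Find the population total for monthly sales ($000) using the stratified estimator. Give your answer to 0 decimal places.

τ̂_st ≈ 1501121

τ̂_st = Σ N_h x̄_h = 1060·595.65 + 1120·352.94 + 620·539.88 + 480·291.07 = 1501121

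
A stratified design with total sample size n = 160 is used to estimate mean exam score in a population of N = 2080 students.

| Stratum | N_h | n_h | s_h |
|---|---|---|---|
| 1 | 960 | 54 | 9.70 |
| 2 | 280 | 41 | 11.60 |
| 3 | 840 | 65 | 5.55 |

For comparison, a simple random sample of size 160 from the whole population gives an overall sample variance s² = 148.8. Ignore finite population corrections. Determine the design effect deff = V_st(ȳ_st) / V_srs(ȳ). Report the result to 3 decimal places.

V̂(ȳ_st) = Σ W_h² s_h²/n_h, with W_h = N_h/N and N = 2080:
  stratum 1: (960/2080)²·9.70²/54 = 0.371164
  stratum 2: (280/2080)²·11.60²/41 = 0.0594732
  stratum 3: (840/2080)²·5.55²/65 = 0.0772867
V_st = 0.507924
V_srs = s²/n = 148.8/160 = 0.93
deff = V_st / V_srs = 0.507924/0.93 = 0.5462

deff ≈ 0.546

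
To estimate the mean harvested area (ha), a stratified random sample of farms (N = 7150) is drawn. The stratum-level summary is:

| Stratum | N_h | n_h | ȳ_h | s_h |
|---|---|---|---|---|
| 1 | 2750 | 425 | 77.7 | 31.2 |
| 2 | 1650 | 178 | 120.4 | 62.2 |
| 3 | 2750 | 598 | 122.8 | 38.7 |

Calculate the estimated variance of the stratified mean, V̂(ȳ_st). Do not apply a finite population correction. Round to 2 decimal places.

V̂(ȳ_st) ≈ 1.87

V̂(ȳ_st) = Σ W_h² s_h²/n_h, with W_h = N_h/N and N = 7150:
  stratum 1: (2750/7150)²·31.2²/425 = 0.338824
  stratum 2: (1650/7150)²·62.2²/178 = 1.15749
  stratum 3: (2750/7150)²·38.7²/598 = 0.370488
V̂(ȳ_st) = 1.8668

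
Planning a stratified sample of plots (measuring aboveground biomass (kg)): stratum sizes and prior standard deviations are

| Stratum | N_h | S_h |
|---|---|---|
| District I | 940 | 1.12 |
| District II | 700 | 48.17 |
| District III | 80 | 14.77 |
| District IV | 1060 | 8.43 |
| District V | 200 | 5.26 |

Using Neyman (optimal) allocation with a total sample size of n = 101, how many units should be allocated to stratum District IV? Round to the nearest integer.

20

Neyman allocation: n_h = n · N_h S_h / Σ N_i S_i, with n = 101.
  stratum District I: N_h·S_h = 940·1.12 = 1052.80
  stratum District II: N_h·S_h = 700·48.17 = 33719.00
  stratum District III: N_h·S_h = 80·14.77 = 1181.60
  stratum District IV: N_h·S_h = 1060·8.43 = 8935.80
  stratum District V: N_h·S_h = 200·5.26 = 1052.00
Σ N_h S_h = 45941.20
n for stratum District IV = 101·8935.80/45941.20 = 19.645 → 20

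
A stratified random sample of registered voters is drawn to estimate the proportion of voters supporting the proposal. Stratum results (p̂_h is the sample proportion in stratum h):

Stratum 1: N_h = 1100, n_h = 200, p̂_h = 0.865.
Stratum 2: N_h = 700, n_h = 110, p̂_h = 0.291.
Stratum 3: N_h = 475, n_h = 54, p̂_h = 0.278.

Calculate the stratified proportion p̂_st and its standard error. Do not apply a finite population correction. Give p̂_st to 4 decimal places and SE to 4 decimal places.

p̂_st ≈ 0.5658, SE ≈ 0.0219

N = 2275; stratum weights W_h = N_h/N.
p̂_st = Σ W_h p̂_h = (1100·0.865 + 700·0.291 + 475·0.278)/2275 = 0.56582
V̂(p̂_st) = Σ W_h² p̂_h(1−p̂_h)/(n_h−1):
  stratum 1: (1100/2275)²·0.865·0.135/199 = 0.000137189
  stratum 2: (700/2275)²·0.291·0.709/109 = 0.000179203
  stratum 3: (475/2275)²·0.278·0.722/53 = 0.000165094
V̂(p̂_st) = 0.000481486; SE = √V̂ = 0.0219428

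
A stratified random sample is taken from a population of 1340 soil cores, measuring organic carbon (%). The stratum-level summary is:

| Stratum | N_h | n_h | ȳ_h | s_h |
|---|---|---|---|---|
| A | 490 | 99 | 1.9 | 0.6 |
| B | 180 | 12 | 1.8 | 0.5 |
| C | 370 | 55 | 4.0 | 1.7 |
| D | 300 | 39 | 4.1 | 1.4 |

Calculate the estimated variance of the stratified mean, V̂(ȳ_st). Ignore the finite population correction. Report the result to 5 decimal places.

V̂(ȳ_st) = Σ W_h² s_h²/n_h, with W_h = N_h/N and N = 1340:
  stratum A: (490/1340)²·0.6²/99 = 0.000486239
  stratum B: (180/1340)²·0.5²/12 = 0.000375919
  stratum C: (370/1340)²·1.7²/55 = 0.00400617
  stratum D: (300/1340)²·1.4²/39 = 0.00251898
V̂(ȳ_st) = 0.0073873

V̂(ȳ_st) ≈ 0.00739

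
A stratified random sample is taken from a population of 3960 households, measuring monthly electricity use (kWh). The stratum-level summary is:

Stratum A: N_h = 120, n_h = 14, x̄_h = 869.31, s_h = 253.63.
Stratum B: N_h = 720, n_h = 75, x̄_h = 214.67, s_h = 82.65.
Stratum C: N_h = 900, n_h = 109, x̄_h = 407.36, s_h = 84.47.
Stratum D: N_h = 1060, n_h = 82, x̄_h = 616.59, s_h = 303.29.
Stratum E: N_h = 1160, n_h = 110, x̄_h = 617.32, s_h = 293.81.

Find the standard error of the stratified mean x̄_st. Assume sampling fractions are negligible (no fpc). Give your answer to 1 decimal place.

SE(x̄_st) ≈ 12.6

V̂(x̄_st) = Σ W_h² s_h²/n_h, with W_h = N_h/N and N = 3960:
  stratum A: (120/3960)²·253.63²/14 = 4.21935
  stratum B: (720/3960)²·82.65²/75 = 3.01092
  stratum C: (900/3960)²·84.47²/109 = 3.38122
  stratum D: (1060/3960)²·303.29²/82 = 80.3755
  stratum E: (1160/3960)²·293.81²/110 = 67.3389
V̂(x̄_st) = 158.326
SE(x̄_st) = √158.326 = 12.5828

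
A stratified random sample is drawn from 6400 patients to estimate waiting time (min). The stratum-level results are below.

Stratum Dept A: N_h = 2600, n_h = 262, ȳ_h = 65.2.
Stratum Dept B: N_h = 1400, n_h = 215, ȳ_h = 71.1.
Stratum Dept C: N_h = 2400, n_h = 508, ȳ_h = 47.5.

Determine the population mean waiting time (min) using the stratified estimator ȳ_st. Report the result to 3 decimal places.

N = Σ N_h = 6400. Stratum weights W_h = N_h/N.
ȳ_st = (2600·65.2 + 1400·71.1 + 2400·47.5) / 6400 = 59.85312

ȳ_st ≈ 59.853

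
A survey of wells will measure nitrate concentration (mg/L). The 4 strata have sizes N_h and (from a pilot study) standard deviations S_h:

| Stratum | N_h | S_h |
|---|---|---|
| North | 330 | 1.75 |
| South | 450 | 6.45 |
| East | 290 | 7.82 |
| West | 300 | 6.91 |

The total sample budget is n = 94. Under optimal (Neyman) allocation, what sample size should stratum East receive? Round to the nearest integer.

27

Neyman allocation: n_h = n · N_h S_h / Σ N_i S_i, with n = 94.
  stratum North: N_h·S_h = 330·1.75 = 577.50
  stratum South: N_h·S_h = 450·6.45 = 2902.50
  stratum East: N_h·S_h = 290·7.82 = 2267.80
  stratum West: N_h·S_h = 300·6.91 = 2073.00
Σ N_h S_h = 7820.80
n for stratum East = 94·2267.80/7820.80 = 27.257 → 27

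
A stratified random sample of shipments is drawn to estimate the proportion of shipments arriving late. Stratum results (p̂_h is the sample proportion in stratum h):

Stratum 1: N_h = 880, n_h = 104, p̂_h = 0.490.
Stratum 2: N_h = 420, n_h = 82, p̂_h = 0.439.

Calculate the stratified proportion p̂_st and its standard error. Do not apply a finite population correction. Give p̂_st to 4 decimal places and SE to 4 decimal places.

p̂_st ≈ 0.4735, SE ≈ 0.0378

N = 1300; stratum weights W_h = N_h/N.
p̂_st = Σ W_h p̂_h = (880·0.490 + 420·0.439)/1300 = 0.47352
V̂(p̂_st) = Σ W_h² p̂_h(1−p̂_h)/(n_h−1):
  stratum 1: (880/1300)²·0.490·0.510/103 = 0.00111175
  stratum 2: (420/1300)²·0.439·0.561/81 = 0.000317361
V̂(p̂_st) = 0.00142911; SE = √V̂ = 0.0378036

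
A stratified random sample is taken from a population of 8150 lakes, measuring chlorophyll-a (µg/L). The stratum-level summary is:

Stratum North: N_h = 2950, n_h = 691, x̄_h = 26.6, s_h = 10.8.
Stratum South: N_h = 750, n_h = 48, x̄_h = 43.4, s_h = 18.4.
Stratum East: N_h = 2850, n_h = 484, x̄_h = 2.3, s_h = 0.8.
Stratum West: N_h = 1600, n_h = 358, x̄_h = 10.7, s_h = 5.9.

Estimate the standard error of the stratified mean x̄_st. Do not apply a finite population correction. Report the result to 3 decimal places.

SE(x̄_st) ≈ 0.293

V̂(x̄_st) = Σ W_h² s_h²/n_h, with W_h = N_h/N and N = 8150:
  stratum North: (2950/8150)²·10.8²/691 = 0.0221156
  stratum South: (750/8150)²·18.4²/48 = 0.0597313
  stratum East: (2850/8150)²·0.8²/484 = 0.0001617
  stratum West: (1600/8150)²·5.9²/358 = 0.00374754
V̂(x̄_st) = 0.0857561
SE(x̄_st) = √0.0857561 = 0.292841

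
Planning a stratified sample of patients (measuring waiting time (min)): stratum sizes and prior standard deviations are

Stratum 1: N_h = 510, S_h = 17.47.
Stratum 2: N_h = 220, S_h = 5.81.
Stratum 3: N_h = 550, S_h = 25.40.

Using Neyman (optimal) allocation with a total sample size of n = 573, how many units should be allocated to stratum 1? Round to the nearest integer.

211

Neyman allocation: n_h = n · N_h S_h / Σ N_i S_i, with n = 573.
  stratum 1: N_h·S_h = 510·17.47 = 8909.70
  stratum 2: N_h·S_h = 220·5.81 = 1278.20
  stratum 3: N_h·S_h = 550·25.40 = 13970.00
Σ N_h S_h = 24157.90
n for stratum 1 = 573·8909.70/24157.90 = 211.329 → 211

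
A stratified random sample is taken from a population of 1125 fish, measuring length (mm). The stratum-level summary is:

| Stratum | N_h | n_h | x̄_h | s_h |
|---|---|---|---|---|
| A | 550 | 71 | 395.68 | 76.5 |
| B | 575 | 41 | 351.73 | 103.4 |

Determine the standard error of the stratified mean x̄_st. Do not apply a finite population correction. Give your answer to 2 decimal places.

SE(x̄_st) ≈ 9.37

V̂(x̄_st) = Σ W_h² s_h²/n_h, with W_h = N_h/N and N = 1125:
  stratum A: (550/1125)²·76.5²/71 = 19.7008
  stratum B: (575/1125)²·103.4²/41 = 68.1221
V̂(x̄_st) = 87.8229
SE(x̄_st) = √87.8229 = 9.37139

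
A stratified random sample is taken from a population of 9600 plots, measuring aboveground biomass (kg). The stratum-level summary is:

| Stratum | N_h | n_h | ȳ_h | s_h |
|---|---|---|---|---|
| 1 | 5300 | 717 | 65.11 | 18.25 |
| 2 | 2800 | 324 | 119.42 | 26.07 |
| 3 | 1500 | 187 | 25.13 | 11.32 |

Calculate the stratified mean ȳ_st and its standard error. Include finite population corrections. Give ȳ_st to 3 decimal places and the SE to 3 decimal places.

ȳ_st = Σ W_h ȳ_h = (5300·65.11 + 2800·119.42 + 1500·25.13)/9600 = 74.70354
V̂(ȳ_st) = Σ W_h² (1 − n_h/N_h) s_h²/n_h, with W_h = N_h/N and N = 9600:
  stratum 1: (5300/9600)²·(1 − 717/5300)·18.25²/717 = 0.122431
  stratum 2: (2800/9600)²·(1 − 324/2800)·26.07²/324 = 0.157799
  stratum 3: (1500/9600)²·(1 − 187/1500)·11.32²/187 = 0.0146442
V̂(ȳ_st) = 0.294873
SE(ȳ_st) = √0.294873 = 0.543022

ȳ_st ≈ 74.704, SE ≈ 0.543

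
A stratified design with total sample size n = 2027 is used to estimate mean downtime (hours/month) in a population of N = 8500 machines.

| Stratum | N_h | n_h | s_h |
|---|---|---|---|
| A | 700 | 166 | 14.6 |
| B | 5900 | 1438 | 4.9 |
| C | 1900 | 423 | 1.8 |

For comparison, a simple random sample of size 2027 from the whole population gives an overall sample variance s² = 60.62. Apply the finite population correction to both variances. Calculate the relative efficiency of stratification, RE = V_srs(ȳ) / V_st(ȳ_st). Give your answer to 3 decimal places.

RE ≈ 1.749

V̂(ȳ_st) = Σ W_h² (1 − n_h/N_h) s_h²/n_h, with W_h = N_h/N and N = 8500:
  stratum A: (700/8500)²·(1 − 166/700)·14.6²/166 = 0.00664353
  stratum B: (5900/8500)²·(1 − 1438/5900)·4.9²/1438 = 0.00608383
  stratum C: (1900/8500)²·(1 − 423/1900)·1.8²/423 = 0.00029751
V_st = 0.0130249
V_srs = (1 − 2027/8500)·60.62/2027 = 0.0227745
Relative efficiency = V_srs / V_st = 0.0227745/0.0130249 = 1.7485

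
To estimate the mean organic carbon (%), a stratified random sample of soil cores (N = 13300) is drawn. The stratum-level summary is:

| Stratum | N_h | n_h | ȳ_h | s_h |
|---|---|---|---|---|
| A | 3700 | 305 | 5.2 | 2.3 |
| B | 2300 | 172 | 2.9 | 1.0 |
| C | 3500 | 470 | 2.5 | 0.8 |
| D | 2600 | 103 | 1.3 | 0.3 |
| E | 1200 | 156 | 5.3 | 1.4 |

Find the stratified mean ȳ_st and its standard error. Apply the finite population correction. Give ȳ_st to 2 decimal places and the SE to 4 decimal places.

ȳ_st ≈ 3.34, SE ≈ 0.0399

ȳ_st = Σ W_h ȳ_h = (3700·5.2 + 2300·2.9 + 3500·2.5 + 2600·1.3 + 1200·5.3)/13300 = 3.33835
V̂(ȳ_st) = Σ W_h² (1 − n_h/N_h) s_h²/n_h, with W_h = N_h/N and N = 13300:
  stratum A: (3700/13300)²·(1 − 305/3700)·2.3²/305 = 0.00123167
  stratum B: (2300/13300)²·(1 − 172/2300)·1.0²/172 = 0.000160867
  stratum C: (3500/13300)²·(1 − 470/3500)·0.8²/470 = 8.16375e-05
  stratum D: (2600/13300)²·(1 − 103/2600)·0.3²/103 = 3.20696e-05
  stratum E: (1200/13300)²·(1 − 156/1200)·1.4²/156 = 8.89836e-05
V̂(ȳ_st) = 0.00159523
SE(ȳ_st) = √0.00159523 = 0.0399403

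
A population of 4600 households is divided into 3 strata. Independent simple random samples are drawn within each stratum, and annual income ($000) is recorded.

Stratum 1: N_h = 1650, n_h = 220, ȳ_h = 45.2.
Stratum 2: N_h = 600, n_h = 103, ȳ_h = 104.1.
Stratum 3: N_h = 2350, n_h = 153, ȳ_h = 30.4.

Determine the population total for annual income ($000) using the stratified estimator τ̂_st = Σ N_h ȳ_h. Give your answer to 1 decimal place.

τ̂_st ≈ 208480.0

τ̂_st = Σ N_h ȳ_h = 1650·45.2 + 600·104.1 + 2350·30.4 = 208480.0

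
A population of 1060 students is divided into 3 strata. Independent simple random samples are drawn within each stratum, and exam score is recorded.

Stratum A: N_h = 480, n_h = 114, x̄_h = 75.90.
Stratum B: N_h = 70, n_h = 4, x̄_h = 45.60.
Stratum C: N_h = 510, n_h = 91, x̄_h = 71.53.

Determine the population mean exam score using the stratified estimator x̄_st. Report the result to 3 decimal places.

x̄_st ≈ 71.797

N = Σ N_h = 1060. Stratum weights W_h = N_h/N.
x̄_st = (480·75.90 + 70·45.60 + 510·71.53) / 1060 = 71.79651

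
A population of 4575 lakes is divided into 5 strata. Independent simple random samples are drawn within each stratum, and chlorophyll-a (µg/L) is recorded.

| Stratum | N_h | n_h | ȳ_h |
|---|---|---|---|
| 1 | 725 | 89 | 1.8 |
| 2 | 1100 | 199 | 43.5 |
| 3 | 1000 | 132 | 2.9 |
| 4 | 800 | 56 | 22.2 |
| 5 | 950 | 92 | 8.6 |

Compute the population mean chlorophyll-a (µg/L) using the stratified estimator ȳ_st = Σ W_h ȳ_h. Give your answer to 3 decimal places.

ȳ_st ≈ 17.046

N = Σ N_h = 4575. Stratum weights W_h = N_h/N.
ȳ_st = (725·1.8 + 1100·43.5 + 1000·2.9 + 800·22.2 + 950·8.6) / 4575 = 17.04590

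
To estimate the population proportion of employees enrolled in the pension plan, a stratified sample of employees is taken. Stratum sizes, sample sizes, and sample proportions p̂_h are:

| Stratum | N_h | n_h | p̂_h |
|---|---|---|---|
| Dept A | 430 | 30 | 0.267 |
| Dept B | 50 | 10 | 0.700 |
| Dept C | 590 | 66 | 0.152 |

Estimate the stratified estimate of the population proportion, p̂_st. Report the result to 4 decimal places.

p̂_st ≈ 0.2238

N = 1070; stratum weights W_h = N_h/N.
p̂_st = Σ W_h p̂_h = (430·0.267 + 50·0.700 + 590·0.152)/1070 = 0.22382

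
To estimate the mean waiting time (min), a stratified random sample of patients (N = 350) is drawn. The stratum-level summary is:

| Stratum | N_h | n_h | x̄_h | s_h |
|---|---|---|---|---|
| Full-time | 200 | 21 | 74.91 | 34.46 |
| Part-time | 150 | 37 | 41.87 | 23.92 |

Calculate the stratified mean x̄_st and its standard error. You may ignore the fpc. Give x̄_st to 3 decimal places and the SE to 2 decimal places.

x̄_st = Σ W_h x̄_h = (200·74.91 + 150·41.87)/350 = 60.75000
V̂(x̄_st) = Σ W_h² s_h²/n_h, with W_h = N_h/N and N = 350:
  stratum Full-time: (200/350)²·34.46²/21 = 18.4644
  stratum Part-time: (150/350)²·23.92²/37 = 2.84032
V̂(x̄_st) = 21.3047
SE(x̄_st) = √21.3047 = 4.6157

x̄_st ≈ 60.750, SE ≈ 4.62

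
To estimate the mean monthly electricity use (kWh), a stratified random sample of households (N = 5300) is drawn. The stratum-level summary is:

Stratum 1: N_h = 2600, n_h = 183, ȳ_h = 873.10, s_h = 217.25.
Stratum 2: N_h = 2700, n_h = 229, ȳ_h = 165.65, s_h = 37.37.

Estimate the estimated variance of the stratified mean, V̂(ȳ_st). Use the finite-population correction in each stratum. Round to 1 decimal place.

V̂(ȳ_st) = Σ W_h² (1 − n_h/N_h) s_h²/n_h, with W_h = N_h/N and N = 5300:
  stratum 1: (2600/5300)²·(1 − 183/2600)·217.25²/183 = 57.6988
  stratum 2: (2700/5300)²·(1 − 229/2700)·37.37²/229 = 1.44842
V̂(ȳ_st) = 59.1472

V̂(ȳ_st) ≈ 59.1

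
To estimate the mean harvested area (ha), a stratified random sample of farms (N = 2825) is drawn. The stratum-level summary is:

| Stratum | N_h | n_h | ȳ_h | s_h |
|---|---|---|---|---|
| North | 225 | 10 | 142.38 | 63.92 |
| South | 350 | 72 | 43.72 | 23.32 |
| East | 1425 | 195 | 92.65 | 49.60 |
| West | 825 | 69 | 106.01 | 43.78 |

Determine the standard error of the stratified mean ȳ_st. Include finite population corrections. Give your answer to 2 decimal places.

SE(ȳ_st) ≈ 2.74

V̂(ȳ_st) = Σ W_h² (1 − n_h/N_h) s_h²/n_h, with W_h = N_h/N and N = 2825:
  stratum North: (225/2825)²·(1 − 10/225)·63.92²/10 = 2.47661
  stratum South: (350/2825)²·(1 − 72/350)·23.32²/72 = 0.0920875
  stratum East: (1425/2825)²·(1 − 195/1425)·49.60²/195 = 2.77084
  stratum West: (825/2825)²·(1 − 69/825)·43.78²/69 = 2.17091
V̂(ȳ_st) = 7.51045
SE(ȳ_st) = √7.51045 = 2.74052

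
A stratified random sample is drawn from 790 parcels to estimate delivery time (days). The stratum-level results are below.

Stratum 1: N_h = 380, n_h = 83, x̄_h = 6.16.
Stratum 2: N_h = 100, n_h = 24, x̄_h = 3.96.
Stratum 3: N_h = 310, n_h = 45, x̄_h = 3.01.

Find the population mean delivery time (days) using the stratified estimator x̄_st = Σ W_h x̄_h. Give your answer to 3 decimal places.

x̄_st ≈ 4.645

N = Σ N_h = 790. Stratum weights W_h = N_h/N.
x̄_st = (380·6.16 + 100·3.96 + 310·3.01) / 790 = 4.64544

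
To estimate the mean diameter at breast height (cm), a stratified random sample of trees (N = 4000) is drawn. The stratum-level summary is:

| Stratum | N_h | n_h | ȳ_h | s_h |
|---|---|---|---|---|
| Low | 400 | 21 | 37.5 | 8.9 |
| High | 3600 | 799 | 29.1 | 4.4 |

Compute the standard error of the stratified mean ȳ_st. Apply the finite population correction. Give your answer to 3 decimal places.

SE(ȳ_st) ≈ 0.226

V̂(ȳ_st) = Σ W_h² (1 − n_h/N_h) s_h²/n_h, with W_h = N_h/N and N = 4000:
  stratum Low: (400/4000)²·(1 − 21/400)·8.9²/21 = 0.0357388
  stratum High: (3600/4000)²·(1 − 799/3600)·4.4²/799 = 0.0152705
V̂(ȳ_st) = 0.0510093
SE(ȳ_st) = √0.0510093 = 0.225852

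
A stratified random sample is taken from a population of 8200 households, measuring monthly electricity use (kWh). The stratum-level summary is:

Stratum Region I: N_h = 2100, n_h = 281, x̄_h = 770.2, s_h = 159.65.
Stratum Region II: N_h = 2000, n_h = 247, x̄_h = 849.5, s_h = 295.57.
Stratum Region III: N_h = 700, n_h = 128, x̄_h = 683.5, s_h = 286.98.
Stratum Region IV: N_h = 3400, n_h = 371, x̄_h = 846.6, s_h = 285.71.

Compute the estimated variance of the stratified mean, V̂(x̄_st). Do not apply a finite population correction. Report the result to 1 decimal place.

V̂(x̄_st) = Σ W_h² s_h²/n_h, with W_h = N_h/N and N = 8200:
  stratum Region I: (2100/8200)²·159.65²/281 = 5.94898
  stratum Region II: (2000/8200)²·295.57²/247 = 21.0405
  stratum Region III: (700/8200)²·286.98²/128 = 4.6888
  stratum Region IV: (3400/8200)²·285.71²/371 = 37.8275
V̂(x̄_st) = 69.5057

V̂(x̄_st) ≈ 69.5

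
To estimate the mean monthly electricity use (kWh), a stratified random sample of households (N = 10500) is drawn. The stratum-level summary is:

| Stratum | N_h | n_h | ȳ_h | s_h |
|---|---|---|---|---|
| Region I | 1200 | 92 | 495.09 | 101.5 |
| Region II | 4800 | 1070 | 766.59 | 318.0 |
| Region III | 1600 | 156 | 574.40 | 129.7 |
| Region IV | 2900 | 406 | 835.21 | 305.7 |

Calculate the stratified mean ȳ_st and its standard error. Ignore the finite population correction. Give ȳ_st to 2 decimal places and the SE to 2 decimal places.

ȳ_st ≈ 725.23, SE ≈ 6.42

ȳ_st = Σ W_h ȳ_h = (1200·495.09 + 4800·766.59 + 1600·574.40 + 2900·835.21)/10500 = 725.22752
V̂(ȳ_st) = Σ W_h² s_h²/n_h, with W_h = N_h/N and N = 10500:
  stratum Region I: (1200/10500)²·101.5²/92 = 1.46261
  stratum Region II: (4800/10500)²·318.0²/1070 = 19.7503
  stratum Region III: (1600/10500)²·129.7²/156 = 2.5039
  stratum Region IV: (2900/10500)²·305.7²/406 = 17.5583
V̂(ȳ_st) = 41.2751
SE(ȳ_st) = √41.2751 = 6.42457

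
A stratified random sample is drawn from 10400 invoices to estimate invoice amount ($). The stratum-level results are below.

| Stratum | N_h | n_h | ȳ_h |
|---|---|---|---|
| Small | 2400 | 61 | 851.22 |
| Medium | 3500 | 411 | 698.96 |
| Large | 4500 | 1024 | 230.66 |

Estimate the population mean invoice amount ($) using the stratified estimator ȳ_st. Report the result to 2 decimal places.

N = Σ N_h = 10400. Stratum weights W_h = N_h/N.
ȳ_st = (2400·851.22 + 3500·698.96 + 4500·230.66) / 10400 = 531.4671

ȳ_st ≈ 531.47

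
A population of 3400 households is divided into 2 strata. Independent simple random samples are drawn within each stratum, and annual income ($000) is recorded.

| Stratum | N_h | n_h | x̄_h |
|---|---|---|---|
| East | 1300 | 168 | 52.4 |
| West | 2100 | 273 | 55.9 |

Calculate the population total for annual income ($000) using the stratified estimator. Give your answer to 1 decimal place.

τ̂_st ≈ 185510.0

τ̂_st = Σ N_h x̄_h = 1300·52.4 + 2100·55.9 = 185510.0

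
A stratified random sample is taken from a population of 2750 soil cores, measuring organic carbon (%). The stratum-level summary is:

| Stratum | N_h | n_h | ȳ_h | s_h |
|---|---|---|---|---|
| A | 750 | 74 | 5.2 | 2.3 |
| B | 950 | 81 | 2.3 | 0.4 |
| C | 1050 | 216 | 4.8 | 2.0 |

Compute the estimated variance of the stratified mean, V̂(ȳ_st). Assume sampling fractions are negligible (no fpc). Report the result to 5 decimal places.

V̂(ȳ_st) ≈ 0.00825

V̂(ȳ_st) = Σ W_h² s_h²/n_h, with W_h = N_h/N and N = 2750:
  stratum A: (750/2750)²·2.3²/74 = 0.00531718
  stratum B: (950/2750)²·0.4²/81 = 0.000235731
  stratum C: (1050/2750)²·2.0²/216 = 0.00269972
V̂(ȳ_st) = 0.00825263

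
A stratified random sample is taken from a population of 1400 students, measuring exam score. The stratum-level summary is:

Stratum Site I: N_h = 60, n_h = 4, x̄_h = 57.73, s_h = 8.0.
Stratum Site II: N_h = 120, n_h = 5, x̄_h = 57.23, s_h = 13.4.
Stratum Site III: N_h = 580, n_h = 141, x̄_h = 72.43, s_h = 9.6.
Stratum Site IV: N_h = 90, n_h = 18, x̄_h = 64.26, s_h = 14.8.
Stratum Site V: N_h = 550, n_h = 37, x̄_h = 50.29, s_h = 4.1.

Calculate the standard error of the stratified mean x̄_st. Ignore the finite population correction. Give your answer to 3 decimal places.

SE(x̄_st) ≈ 0.725

V̂(x̄_st) = Σ W_h² s_h²/n_h, with W_h = N_h/N and N = 1400:
  stratum Site I: (60/1400)²·8.0²/4 = 0.0293878
  stratum Site II: (120/1400)²·13.4²/5 = 0.263843
  stratum Site III: (580/1400)²·9.6²/141 = 0.112182
  stratum Site IV: (90/1400)²·14.8²/18 = 0.0502898
  stratum Site V: (550/1400)²·4.1²/37 = 0.0701189
V̂(x̄_st) = 0.525822
SE(x̄_st) = √0.525822 = 0.725136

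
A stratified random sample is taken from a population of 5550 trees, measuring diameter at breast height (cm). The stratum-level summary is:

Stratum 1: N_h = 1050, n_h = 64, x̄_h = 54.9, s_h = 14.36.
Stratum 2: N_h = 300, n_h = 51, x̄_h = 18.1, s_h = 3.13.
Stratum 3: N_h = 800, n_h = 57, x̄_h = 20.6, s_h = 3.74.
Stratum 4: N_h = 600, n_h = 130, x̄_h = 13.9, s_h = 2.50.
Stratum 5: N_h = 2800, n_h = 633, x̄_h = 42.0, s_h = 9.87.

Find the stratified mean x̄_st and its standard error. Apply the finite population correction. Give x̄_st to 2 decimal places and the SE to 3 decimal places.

x̄_st = Σ W_h x̄_h = (1050·54.9 + 300·18.1 + 800·20.6 + 600·13.9 + 2800·42.0)/5550 = 37.02613
V̂(x̄_st) = Σ W_h² (1 − n_h/N_h) s_h²/n_h, with W_h = N_h/N and N = 5550:
  stratum 1: (1050/5550)²·(1 − 64/1050)·14.36²/64 = 0.108295
  stratum 2: (300/5550)²·(1 − 51/300)·3.13²/51 = 0.000465858
  stratum 3: (800/5550)²·(1 − 57/800)·3.74²/57 = 0.00473545
  stratum 4: (600/5550)²·(1 − 130/600)·2.50²/130 = 0.000440149
  stratum 5: (2800/5550)²·(1 − 633/2800)·9.87²/633 = 0.0303153
V̂(x̄_st) = 0.144252
SE(x̄_st) = √0.144252 = 0.379805

x̄_st ≈ 37.03, SE ≈ 0.380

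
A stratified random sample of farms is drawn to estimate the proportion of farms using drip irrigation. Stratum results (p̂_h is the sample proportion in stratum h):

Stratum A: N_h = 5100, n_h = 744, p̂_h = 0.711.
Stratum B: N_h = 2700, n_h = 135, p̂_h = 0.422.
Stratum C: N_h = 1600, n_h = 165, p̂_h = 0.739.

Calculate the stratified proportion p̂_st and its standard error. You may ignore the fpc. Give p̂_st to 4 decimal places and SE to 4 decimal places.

N = 9400; stratum weights W_h = N_h/N.
p̂_st = Σ W_h p̂_h = (5100·0.711 + 2700·0.422 + 1600·0.739)/9400 = 0.63276
V̂(p̂_st) = Σ W_h² p̂_h(1−p̂_h)/(n_h−1):
  stratum A: (5100/9400)²·0.711·0.289/743 = 8.14073e-05
  stratum B: (2700/9400)²·0.422·0.578/134 = 0.000150178
  stratum C: (1600/9400)²·0.739·0.261/164 = 3.40742e-05
V̂(p̂_st) = 0.00026566; SE = √V̂ = 0.0162991

p̂_st ≈ 0.6328, SE ≈ 0.0163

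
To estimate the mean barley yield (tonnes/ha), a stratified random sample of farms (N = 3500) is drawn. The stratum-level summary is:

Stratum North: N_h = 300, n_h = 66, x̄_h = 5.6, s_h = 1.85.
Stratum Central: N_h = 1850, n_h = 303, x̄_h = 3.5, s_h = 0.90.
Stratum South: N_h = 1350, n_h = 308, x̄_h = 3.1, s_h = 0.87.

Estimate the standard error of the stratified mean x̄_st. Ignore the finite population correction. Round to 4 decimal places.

SE(x̄_st) ≈ 0.0386

V̂(x̄_st) = Σ W_h² s_h²/n_h, with W_h = N_h/N and N = 3500:
  stratum North: (300/3500)²·1.85²/66 = 0.000380983
  stratum Central: (1850/3500)²·0.90²/303 = 0.000746878
  stratum South: (1350/3500)²·0.87²/308 = 0.000365611
V̂(x̄_st) = 0.00149347
SE(x̄_st) = √0.00149347 = 0.0386455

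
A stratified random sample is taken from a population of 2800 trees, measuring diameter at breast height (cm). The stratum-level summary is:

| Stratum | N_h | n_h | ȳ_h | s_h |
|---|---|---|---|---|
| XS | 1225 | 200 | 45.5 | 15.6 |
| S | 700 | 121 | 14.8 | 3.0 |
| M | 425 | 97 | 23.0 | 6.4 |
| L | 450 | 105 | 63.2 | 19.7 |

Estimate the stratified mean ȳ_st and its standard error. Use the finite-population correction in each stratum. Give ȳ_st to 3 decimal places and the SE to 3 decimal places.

ȳ_st = Σ W_h ȳ_h = (1225·45.5 + 700·14.8 + 425·23.0 + 450·63.2)/2800 = 37.25446
V̂(ȳ_st) = Σ W_h² (1 − n_h/N_h) s_h²/n_h, with W_h = N_h/N and N = 2800:
  stratum XS: (1225/2800)²·(1 − 200/1225)·15.6²/200 = 0.194878
  stratum S: (700/2800)²·(1 − 121/700)·3.0²/121 = 0.00384519
  stratum M: (425/2800)²·(1 − 97/425)·6.4²/97 = 0.00750818
  stratum L: (450/2800)²·(1 − 105/450)·19.7²/105 = 0.0731912
V̂(ȳ_st) = 0.279423
SE(ȳ_st) = √0.279423 = 0.528604

ȳ_st ≈ 37.254, SE ≈ 0.529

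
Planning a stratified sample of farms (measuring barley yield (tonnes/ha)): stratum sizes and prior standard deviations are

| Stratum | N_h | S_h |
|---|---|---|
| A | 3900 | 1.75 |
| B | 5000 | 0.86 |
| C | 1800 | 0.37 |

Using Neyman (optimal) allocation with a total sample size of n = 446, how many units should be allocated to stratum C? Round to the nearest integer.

Neyman allocation: n_h = n · N_h S_h / Σ N_i S_i, with n = 446.
  stratum A: N_h·S_h = 3900·1.75 = 6825.00
  stratum B: N_h·S_h = 5000·0.86 = 4300.00
  stratum C: N_h·S_h = 1800·0.37 = 666.00
Σ N_h S_h = 11791.00
n for stratum C = 446·666.00/11791.00 = 25.192 → 25

25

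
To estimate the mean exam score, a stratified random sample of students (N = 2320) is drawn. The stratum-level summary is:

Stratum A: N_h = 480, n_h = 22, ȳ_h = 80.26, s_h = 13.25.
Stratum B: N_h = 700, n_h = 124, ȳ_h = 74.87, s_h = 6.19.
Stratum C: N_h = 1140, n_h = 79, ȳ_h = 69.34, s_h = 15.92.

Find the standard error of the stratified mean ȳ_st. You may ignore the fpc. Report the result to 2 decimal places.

SE(ȳ_st) ≈ 1.07

V̂(ȳ_st) = Σ W_h² s_h²/n_h, with W_h = N_h/N and N = 2320:
  stratum A: (480/2320)²·13.25²/22 = 0.341598
  stratum B: (700/2320)²·6.19²/124 = 0.0281306
  stratum C: (1140/2320)²·15.92²/79 = 0.774627
V̂(ȳ_st) = 1.14436
SE(ȳ_st) = √1.14436 = 1.06975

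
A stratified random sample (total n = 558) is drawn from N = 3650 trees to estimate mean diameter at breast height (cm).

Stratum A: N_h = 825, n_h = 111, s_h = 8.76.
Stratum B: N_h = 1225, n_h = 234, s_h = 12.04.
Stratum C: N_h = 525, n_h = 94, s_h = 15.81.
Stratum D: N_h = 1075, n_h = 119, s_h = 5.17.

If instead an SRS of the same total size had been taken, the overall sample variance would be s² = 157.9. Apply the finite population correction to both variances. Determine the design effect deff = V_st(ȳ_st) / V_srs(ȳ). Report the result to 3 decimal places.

V̂(ȳ_st) = Σ W_h² (1 − n_h/N_h) s_h²/n_h, with W_h = N_h/N and N = 3650:
  stratum A: (825/3650)²·(1 − 111/825)·8.76²/111 = 0.0305669
  stratum B: (1225/3650)²·(1 − 234/1225)·12.04²/234 = 0.0564496
  stratum C: (525/3650)²·(1 − 94/525)·15.81²/94 = 0.0451634
  stratum D: (1075/3650)²·(1 − 119/1075)·5.17²/119 = 0.0173267
V_st = 0.149507
V_srs = (1 − 558/3650)·157.9/558 = 0.239715
deff = V_st / V_srs = 0.149507/0.239715 = 0.6237

deff ≈ 0.624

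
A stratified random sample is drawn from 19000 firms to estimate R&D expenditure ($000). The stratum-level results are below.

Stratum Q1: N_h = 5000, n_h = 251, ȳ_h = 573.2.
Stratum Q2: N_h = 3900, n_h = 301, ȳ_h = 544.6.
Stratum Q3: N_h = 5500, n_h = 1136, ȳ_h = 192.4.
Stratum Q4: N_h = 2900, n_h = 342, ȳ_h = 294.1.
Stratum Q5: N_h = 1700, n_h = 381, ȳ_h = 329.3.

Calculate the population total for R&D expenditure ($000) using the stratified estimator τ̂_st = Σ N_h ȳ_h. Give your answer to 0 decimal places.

τ̂_st = Σ N_h ȳ_h = 5000·573.2 + 3900·544.6 + 5500·192.4 + 2900·294.1 + 1700·329.3 = 7460840

τ̂_st ≈ 7460840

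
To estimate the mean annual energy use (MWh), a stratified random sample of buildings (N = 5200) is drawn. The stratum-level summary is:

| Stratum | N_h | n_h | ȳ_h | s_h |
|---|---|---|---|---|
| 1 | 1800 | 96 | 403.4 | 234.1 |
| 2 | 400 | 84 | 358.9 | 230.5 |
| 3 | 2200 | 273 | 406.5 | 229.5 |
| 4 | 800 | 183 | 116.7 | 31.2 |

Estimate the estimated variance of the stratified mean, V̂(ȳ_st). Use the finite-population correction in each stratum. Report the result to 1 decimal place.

V̂(ȳ_st) = Σ W_h² (1 − n_h/N_h) s_h²/n_h, with W_h = N_h/N and N = 5200:
  stratum 1: (1800/5200)²·(1 − 96/1800)·234.1²/96 = 64.7541
  stratum 2: (400/5200)²·(1 − 84/400)·230.5²/84 = 2.95667
  stratum 3: (2200/5200)²·(1 − 273/2200)·229.5²/273 = 30.2483
  stratum 4: (800/5200)²·(1 − 183/800)·31.2²/183 = 0.0971016
V̂(ȳ_st) = 98.0561

V̂(ȳ_st) ≈ 98.1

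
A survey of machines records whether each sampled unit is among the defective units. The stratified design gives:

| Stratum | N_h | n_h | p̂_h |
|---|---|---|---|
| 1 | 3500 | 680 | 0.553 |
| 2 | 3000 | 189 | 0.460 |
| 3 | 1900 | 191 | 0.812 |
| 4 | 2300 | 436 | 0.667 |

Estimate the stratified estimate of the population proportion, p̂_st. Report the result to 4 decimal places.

p̂_st ≈ 0.5974

N = 10700; stratum weights W_h = N_h/N.
p̂_st = Σ W_h p̂_h = (3500·0.553 + 3000·0.460 + 1900·0.812 + 2300·0.667)/10700 = 0.59742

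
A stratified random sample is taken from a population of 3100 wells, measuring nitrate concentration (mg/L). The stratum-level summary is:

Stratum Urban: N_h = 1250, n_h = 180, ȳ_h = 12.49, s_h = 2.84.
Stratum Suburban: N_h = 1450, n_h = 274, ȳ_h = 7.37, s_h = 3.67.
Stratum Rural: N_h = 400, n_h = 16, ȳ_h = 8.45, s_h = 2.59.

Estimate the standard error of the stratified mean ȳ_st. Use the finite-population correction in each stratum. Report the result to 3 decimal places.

V̂(ȳ_st) = Σ W_h² (1 − n_h/N_h) s_h²/n_h, with W_h = N_h/N and N = 3100:
  stratum Urban: (1250/3100)²·(1 − 180/1250)·2.84²/180 = 0.00623641
  stratum Suburban: (1450/3100)²·(1 − 274/1450)·3.67²/274 = 0.00872235
  stratum Rural: (400/3100)²·(1 − 16/400)·2.59²/16 = 0.00670112
V̂(ȳ_st) = 0.0216599
SE(ȳ_st) = √0.0216599 = 0.147173

SE(ȳ_st) ≈ 0.147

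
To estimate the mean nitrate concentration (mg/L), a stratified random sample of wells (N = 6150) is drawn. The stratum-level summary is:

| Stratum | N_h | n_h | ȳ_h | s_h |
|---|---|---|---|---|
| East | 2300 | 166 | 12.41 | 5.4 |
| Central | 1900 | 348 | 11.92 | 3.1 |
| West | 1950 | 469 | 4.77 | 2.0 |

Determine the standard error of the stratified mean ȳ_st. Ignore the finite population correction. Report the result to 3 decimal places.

V̂(ȳ_st) = Σ W_h² s_h²/n_h, with W_h = N_h/N and N = 6150:
  stratum East: (2300/6150)²·5.4²/166 = 0.0245689
  stratum Central: (1900/6150)²·3.1²/348 = 0.00263573
  stratum West: (1950/6150)²·2.0²/469 = 0.000857445
V̂(ȳ_st) = 0.028062
SE(ȳ_st) = √0.028062 = 0.167517

SE(ȳ_st) ≈ 0.168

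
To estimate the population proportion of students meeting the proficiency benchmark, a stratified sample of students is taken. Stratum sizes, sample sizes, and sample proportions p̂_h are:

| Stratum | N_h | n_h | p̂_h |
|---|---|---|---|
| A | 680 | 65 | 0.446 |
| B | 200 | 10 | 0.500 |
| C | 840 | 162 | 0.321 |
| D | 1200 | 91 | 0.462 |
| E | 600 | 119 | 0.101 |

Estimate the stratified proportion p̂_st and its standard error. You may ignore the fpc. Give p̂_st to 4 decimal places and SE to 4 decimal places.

N = 3520; stratum weights W_h = N_h/N.
p̂_st = Σ W_h p̂_h = (680·0.446 + 200·0.500 + 840·0.321 + 1200·0.462 + 600·0.101)/3520 = 0.36589
V̂(p̂_st) = Σ W_h² p̂_h(1−p̂_h)/(n_h−1):
  stratum A: (680/3520)²·0.446·0.554/64 = 0.000144078
  stratum B: (200/3520)²·0.500·0.500/9 = 8.96752e-05
  stratum C: (840/3520)²·0.321·0.679/161 = 7.70943e-05
  stratum D: (1200/3520)²·0.462·0.538/90 = 0.000320966
  stratum E: (600/3520)²·0.101·0.899/118 = 2.23571e-05
V̂(p̂_st) = 0.00065417; SE = √V̂ = 0.0255768

p̂_st ≈ 0.3659, SE ≈ 0.0256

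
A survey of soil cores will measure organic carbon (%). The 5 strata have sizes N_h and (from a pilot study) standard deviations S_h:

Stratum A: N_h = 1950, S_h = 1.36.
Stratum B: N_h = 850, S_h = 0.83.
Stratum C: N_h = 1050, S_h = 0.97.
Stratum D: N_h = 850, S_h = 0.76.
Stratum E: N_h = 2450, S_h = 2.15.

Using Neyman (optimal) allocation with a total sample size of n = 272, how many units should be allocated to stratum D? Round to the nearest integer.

17

Neyman allocation: n_h = n · N_h S_h / Σ N_i S_i, with n = 272.
  stratum A: N_h·S_h = 1950·1.36 = 2652.00
  stratum B: N_h·S_h = 850·0.83 = 705.50
  stratum C: N_h·S_h = 1050·0.97 = 1018.50
  stratum D: N_h·S_h = 850·0.76 = 646.00
  stratum E: N_h·S_h = 2450·2.15 = 5267.50
Σ N_h S_h = 10289.50
n for stratum D = 272·646.00/10289.50 = 17.077 → 17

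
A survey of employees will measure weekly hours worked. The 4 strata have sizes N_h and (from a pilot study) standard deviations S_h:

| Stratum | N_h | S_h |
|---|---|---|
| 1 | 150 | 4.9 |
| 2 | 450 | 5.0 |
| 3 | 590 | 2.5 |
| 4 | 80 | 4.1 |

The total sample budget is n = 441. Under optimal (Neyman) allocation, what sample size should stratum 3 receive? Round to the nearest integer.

Neyman allocation: n_h = n · N_h S_h / Σ N_i S_i, with n = 441.
  stratum 1: N_h·S_h = 150·4.9 = 735.00
  stratum 2: N_h·S_h = 450·5.0 = 2250.00
  stratum 3: N_h·S_h = 590·2.5 = 1475.00
  stratum 4: N_h·S_h = 80·4.1 = 328.00
Σ N_h S_h = 4788.00
n for stratum 3 = 441·1475.00/4788.00 = 135.855 → 136

136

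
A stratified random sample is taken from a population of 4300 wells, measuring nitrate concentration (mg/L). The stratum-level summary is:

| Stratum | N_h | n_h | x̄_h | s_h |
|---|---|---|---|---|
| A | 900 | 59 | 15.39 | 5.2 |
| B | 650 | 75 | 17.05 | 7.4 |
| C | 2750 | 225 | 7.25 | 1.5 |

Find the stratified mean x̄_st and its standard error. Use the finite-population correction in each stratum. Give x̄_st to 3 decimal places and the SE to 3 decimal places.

x̄_st ≈ 10.435, SE ≈ 0.193

x̄_st = Σ W_h x̄_h = (900·15.39 + 650·17.05 + 2750·7.25)/4300 = 10.43512
V̂(x̄_st) = Σ W_h² (1 − n_h/N_h) s_h²/n_h, with W_h = N_h/N and N = 4300:
  stratum A: (900/4300)²·(1 − 59/900)·5.2²/59 = 0.018761
  stratum B: (650/4300)²·(1 − 75/650)·7.4²/75 = 0.0147586
  stratum C: (2750/4300)²·(1 − 225/2750)·1.5²/225 = 0.00375541
V̂(x̄_st) = 0.0372751
SE(x̄_st) = √0.0372751 = 0.193068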